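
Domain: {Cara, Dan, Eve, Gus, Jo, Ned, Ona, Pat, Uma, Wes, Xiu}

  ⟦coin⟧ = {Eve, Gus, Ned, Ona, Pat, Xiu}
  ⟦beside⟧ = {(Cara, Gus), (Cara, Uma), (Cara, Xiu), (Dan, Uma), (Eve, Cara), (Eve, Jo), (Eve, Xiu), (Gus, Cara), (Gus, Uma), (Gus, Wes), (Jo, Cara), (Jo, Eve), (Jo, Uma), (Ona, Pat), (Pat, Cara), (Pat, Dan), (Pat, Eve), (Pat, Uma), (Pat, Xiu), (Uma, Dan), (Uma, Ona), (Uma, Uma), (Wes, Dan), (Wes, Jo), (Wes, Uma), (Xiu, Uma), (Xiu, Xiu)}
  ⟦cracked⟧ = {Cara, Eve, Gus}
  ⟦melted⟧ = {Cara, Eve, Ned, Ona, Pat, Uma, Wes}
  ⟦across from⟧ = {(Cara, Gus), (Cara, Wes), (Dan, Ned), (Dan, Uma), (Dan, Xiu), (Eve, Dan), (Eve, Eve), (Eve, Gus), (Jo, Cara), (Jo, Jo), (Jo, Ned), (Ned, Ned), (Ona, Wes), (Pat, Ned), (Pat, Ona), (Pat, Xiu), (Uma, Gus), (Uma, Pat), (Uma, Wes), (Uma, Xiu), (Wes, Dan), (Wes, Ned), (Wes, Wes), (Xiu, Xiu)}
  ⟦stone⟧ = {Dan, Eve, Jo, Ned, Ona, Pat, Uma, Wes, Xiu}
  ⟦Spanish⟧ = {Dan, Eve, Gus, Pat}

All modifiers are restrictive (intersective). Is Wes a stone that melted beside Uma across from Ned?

⟦that melted⟧ = ⟦melted⟧ = {Cara, Eve, Ned, Ona, Pat, Uma, Wes}
⟦beside Uma⟧ = {x : ⟨x, Uma⟩ ∈ ⟦beside⟧} = {Cara, Dan, Gus, Jo, Pat, Uma, Wes, Xiu}
⟦across from Ned⟧ = {x : ⟨x, Ned⟩ ∈ ⟦across from⟧} = {Dan, Jo, Ned, Pat, Wes}
⟦stone⟧ = {Dan, Eve, Jo, Ned, Ona, Pat, Uma, Wes, Xiu}
… ∩ ⟦that melted⟧ = {Dan, Eve, Jo, Ned, Ona, Pat, Uma, Wes, Xiu} ∩ {Cara, Eve, Ned, Ona, Pat, Uma, Wes} = {Eve, Ned, Ona, Pat, Uma, Wes}
… ∩ ⟦beside Uma⟧ = {Eve, Ned, Ona, Pat, Uma, Wes} ∩ {Cara, Dan, Gus, Jo, Pat, Uma, Wes, Xiu} = {Pat, Uma, Wes}
… ∩ ⟦across from Ned⟧ = {Pat, Uma, Wes} ∩ {Dan, Jo, Ned, Pat, Wes} = {Pat, Wes}
⟦stone that melted beside Uma across from Ned⟧ = {Pat, Wes}; Wes ∈ this set.

yes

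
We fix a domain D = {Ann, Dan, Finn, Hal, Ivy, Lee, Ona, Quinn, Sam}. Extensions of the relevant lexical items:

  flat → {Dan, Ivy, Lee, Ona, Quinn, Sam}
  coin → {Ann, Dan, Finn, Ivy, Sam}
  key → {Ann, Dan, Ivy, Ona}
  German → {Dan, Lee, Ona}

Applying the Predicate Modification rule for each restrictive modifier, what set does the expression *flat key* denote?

⟦key⟧ = {Ann, Dan, Ivy, Ona}
… ∩ ⟦flat⟧ = {Ann, Dan, Ivy, Ona} ∩ {Dan, Ivy, Lee, Ona, Quinn, Sam} = {Dan, Ivy, Ona}
So ⟦flat key⟧ = {Dan, Ivy, Ona}.

{Dan, Ivy, Ona}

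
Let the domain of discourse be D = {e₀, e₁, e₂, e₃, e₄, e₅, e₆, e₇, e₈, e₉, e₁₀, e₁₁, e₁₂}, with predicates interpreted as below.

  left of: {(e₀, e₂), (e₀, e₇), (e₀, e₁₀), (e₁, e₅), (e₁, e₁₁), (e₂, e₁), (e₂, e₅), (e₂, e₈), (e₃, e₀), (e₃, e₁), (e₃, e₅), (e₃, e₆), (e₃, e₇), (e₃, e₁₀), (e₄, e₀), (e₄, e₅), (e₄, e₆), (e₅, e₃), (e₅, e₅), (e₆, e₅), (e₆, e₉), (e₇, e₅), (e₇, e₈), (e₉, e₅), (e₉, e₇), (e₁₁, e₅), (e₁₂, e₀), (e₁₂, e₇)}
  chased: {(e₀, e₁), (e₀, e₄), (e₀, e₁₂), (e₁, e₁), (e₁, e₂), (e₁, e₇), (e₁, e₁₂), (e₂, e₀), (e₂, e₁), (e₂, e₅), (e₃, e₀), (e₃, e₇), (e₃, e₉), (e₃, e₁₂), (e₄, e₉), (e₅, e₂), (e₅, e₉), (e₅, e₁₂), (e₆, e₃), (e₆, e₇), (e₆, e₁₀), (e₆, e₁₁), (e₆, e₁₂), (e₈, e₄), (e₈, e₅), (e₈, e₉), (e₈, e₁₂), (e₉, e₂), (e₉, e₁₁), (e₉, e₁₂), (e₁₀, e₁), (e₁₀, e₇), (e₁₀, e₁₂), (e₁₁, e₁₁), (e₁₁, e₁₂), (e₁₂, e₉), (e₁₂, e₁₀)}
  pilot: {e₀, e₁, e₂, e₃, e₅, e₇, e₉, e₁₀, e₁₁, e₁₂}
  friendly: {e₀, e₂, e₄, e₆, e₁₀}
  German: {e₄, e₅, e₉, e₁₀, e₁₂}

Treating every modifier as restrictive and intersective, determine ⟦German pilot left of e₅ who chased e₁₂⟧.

{e₅, e₉}

⟦left of e₅⟧ = {x : ⟨x, e₅⟩ ∈ ⟦left of⟧} = {e₁, e₂, e₃, e₄, e₅, e₆, e₇, e₉, e₁₁}
⟦who chased e₁₂⟧ = {x : ⟨x, e₁₂⟩ ∈ ⟦chased⟧} = {e₀, e₁, e₃, e₅, e₆, e₈, e₉, e₁₀, e₁₁}
⟦pilot⟧ = {e₀, e₁, e₂, e₃, e₅, e₇, e₉, e₁₀, e₁₁, e₁₂}
… ∩ ⟦left of e₅⟧ = {e₀, e₁, e₂, e₃, e₅, e₇, e₉, e₁₀, e₁₁, e₁₂} ∩ {e₁, e₂, e₃, e₄, e₅, e₆, e₇, e₉, e₁₁} = {e₁, e₂, e₃, e₅, e₇, e₉, e₁₁}
… ∩ ⟦who chased e₁₂⟧ = {e₁, e₂, e₃, e₅, e₇, e₉, e₁₁} ∩ {e₀, e₁, e₃, e₅, e₆, e₈, e₉, e₁₀, e₁₁} = {e₁, e₃, e₅, e₉, e₁₁}
… ∩ ⟦German⟧ = {e₁, e₃, e₅, e₉, e₁₁} ∩ {e₄, e₅, e₉, e₁₀, e₁₂} = {e₅, e₉}
So ⟦German pilot left of e₅ who chased e₁₂⟧ = {e₅, e₉}.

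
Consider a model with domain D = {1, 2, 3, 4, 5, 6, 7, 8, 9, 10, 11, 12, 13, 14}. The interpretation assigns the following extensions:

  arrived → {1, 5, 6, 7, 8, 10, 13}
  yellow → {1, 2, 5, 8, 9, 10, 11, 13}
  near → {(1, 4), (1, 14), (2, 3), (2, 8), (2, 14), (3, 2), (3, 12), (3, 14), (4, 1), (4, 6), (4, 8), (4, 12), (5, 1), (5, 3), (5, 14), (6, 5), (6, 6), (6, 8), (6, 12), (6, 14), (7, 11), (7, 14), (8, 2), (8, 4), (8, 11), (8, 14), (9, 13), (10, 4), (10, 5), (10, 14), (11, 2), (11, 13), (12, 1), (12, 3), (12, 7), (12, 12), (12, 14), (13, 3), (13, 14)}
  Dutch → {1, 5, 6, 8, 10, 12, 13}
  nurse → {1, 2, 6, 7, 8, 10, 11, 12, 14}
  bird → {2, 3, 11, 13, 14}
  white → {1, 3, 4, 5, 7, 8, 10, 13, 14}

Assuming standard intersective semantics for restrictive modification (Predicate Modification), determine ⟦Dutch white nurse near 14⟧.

⟦near 14⟧ = {x : ⟨x, 14⟩ ∈ ⟦near⟧} = {1, 2, 3, 5, 6, 7, 8, 10, 12, 13}
⟦nurse⟧ = {1, 2, 6, 7, 8, 10, 11, 12, 14}
… ∩ ⟦near 14⟧ = {1, 2, 6, 7, 8, 10, 11, 12, 14} ∩ {1, 2, 3, 5, 6, 7, 8, 10, 12, 13} = {1, 2, 6, 7, 8, 10, 12}
… ∩ ⟦Dutch⟧ = {1, 2, 6, 7, 8, 10, 12} ∩ {1, 5, 6, 8, 10, 12, 13} = {1, 6, 8, 10, 12}
… ∩ ⟦white⟧ = {1, 6, 8, 10, 12} ∩ {1, 3, 4, 5, 7, 8, 10, 13, 14} = {1, 8, 10}
So ⟦Dutch white nurse near 14⟧ = {1, 8, 10}.

{1, 8, 10}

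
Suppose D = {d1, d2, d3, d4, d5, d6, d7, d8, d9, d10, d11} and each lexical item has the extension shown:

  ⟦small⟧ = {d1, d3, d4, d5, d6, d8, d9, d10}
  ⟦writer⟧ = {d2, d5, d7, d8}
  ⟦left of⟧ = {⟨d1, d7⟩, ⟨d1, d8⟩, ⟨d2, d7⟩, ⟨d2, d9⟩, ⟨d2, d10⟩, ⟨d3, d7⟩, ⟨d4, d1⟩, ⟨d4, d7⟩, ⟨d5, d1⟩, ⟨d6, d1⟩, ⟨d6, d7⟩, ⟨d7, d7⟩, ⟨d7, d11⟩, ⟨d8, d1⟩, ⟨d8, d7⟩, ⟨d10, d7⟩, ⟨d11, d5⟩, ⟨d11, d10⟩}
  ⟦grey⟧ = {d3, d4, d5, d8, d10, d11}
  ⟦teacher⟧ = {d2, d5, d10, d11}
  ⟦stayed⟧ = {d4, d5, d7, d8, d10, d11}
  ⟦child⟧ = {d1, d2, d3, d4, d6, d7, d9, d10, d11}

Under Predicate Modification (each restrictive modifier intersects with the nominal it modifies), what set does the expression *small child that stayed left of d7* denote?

⟦that stayed⟧ = ⟦stayed⟧ = {d4, d5, d7, d8, d10, d11}
⟦left of d7⟧ = {x : ⟨x, d7⟩ ∈ ⟦left of⟧} = {d1, d2, d3, d4, d6, d7, d8, d10}
⟦child⟧ = {d1, d2, d3, d4, d6, d7, d9, d10, d11}
… ∩ ⟦that stayed⟧ = {d1, d2, d3, d4, d6, d7, d9, d10, d11} ∩ {d4, d5, d7, d8, d10, d11} = {d4, d7, d10, d11}
… ∩ ⟦left of d7⟧ = {d4, d7, d10, d11} ∩ {d1, d2, d3, d4, d6, d7, d8, d10} = {d4, d7, d10}
… ∩ ⟦small⟧ = {d4, d7, d10} ∩ {d1, d3, d4, d5, d6, d8, d9, d10} = {d4, d10}
So ⟦small child that stayed left of d7⟧ = {d4, d10}.

{d4, d10}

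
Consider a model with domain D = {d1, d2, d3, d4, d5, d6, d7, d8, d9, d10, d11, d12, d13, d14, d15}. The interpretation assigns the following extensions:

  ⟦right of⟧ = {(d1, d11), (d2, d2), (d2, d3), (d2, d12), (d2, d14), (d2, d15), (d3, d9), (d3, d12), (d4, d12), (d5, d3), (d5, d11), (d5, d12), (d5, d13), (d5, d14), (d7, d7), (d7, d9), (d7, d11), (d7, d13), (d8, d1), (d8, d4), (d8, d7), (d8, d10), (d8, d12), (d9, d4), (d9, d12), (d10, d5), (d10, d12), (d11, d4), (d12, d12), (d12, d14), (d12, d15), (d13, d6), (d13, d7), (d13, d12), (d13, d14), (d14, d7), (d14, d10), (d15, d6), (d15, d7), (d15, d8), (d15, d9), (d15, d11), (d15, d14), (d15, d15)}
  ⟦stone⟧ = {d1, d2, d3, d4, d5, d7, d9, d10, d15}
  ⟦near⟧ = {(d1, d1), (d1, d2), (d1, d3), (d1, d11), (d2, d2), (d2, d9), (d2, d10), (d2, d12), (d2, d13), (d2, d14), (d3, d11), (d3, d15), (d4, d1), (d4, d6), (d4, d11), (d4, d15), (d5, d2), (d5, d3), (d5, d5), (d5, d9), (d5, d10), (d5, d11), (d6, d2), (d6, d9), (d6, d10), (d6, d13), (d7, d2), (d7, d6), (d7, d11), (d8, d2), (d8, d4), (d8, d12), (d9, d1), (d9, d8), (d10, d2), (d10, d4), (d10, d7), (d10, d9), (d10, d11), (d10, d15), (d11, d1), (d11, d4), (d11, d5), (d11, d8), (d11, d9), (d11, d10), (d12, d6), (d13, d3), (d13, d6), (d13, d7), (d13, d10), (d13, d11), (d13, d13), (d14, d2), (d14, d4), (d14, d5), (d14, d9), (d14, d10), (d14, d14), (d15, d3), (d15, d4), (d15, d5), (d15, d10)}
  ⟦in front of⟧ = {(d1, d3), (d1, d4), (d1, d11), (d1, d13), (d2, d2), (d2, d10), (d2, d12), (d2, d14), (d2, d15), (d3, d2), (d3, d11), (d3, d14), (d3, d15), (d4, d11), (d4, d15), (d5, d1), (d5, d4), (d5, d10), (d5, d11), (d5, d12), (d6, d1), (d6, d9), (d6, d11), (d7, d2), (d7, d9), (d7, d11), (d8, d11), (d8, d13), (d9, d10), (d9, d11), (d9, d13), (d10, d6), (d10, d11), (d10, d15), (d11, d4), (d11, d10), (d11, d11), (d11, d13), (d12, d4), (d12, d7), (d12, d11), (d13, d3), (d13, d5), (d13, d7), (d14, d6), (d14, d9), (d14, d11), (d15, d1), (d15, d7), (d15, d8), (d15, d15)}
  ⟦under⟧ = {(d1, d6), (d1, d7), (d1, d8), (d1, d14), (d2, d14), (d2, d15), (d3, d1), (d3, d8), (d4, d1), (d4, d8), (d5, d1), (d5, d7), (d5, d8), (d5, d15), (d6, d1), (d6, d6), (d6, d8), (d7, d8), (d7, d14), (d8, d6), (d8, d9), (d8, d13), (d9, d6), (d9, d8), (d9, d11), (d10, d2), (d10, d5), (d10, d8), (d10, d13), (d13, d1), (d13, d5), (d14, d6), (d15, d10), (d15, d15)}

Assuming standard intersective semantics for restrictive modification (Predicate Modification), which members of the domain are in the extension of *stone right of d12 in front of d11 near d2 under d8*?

⟦right of d12⟧ = {x : ⟨x, d12⟩ ∈ ⟦right of⟧} = {d2, d3, d4, d5, d8, d9, d10, d12, d13}
⟦in front of d11⟧ = {x : ⟨x, d11⟩ ∈ ⟦in front of⟧} = {d1, d3, d4, d5, d6, d7, d8, d9, d10, d11, d12, d14}
⟦near d2⟧ = {x : ⟨x, d2⟩ ∈ ⟦near⟧} = {d1, d2, d5, d6, d7, d8, d10, d14}
⟦under d8⟧ = {x : ⟨x, d8⟩ ∈ ⟦under⟧} = {d1, d3, d4, d5, d6, d7, d9, d10}
⟦stone⟧ = {d1, d2, d3, d4, d5, d7, d9, d10, d15}
… ∩ ⟦right of d12⟧ = {d1, d2, d3, d4, d5, d7, d9, d10, d15} ∩ {d2, d3, d4, d5, d8, d9, d10, d12, d13} = {d2, d3, d4, d5, d9, d10}
… ∩ ⟦in front of d11⟧ = {d2, d3, d4, d5, d9, d10} ∩ {d1, d3, d4, d5, d6, d7, d8, d9, d10, d11, d12, d14} = {d3, d4, d5, d9, d10}
… ∩ ⟦near d2⟧ = {d3, d4, d5, d9, d10} ∩ {d1, d2, d5, d6, d7, d8, d10, d14} = {d5, d10}
… ∩ ⟦under d8⟧ = {d5, d10} ∩ {d1, d3, d4, d5, d6, d7, d9, d10} = {d5, d10}
So ⟦stone right of d12 in front of d11 near d2 under d8⟧ = {d5, d10}.

{d5, d10}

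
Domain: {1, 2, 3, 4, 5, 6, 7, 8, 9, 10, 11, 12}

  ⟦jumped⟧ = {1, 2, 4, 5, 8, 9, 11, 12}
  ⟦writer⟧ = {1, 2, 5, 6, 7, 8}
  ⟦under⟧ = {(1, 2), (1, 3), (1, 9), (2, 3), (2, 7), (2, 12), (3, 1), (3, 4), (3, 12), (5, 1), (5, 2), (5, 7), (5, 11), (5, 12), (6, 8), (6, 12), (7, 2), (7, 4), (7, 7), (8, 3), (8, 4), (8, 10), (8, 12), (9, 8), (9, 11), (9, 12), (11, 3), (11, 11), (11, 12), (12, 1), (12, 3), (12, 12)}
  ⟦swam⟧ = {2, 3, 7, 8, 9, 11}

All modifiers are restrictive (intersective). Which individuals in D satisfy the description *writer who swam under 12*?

{2, 8}

⟦who swam⟧ = ⟦swam⟧ = {2, 3, 7, 8, 9, 11}
⟦under 12⟧ = {x : ⟨x, 12⟩ ∈ ⟦under⟧} = {2, 3, 5, 6, 8, 9, 11, 12}
⟦writer⟧ = {1, 2, 5, 6, 7, 8}
… ∩ ⟦who swam⟧ = {1, 2, 5, 6, 7, 8} ∩ {2, 3, 7, 8, 9, 11} = {2, 7, 8}
… ∩ ⟦under 12⟧ = {2, 7, 8} ∩ {2, 3, 5, 6, 8, 9, 11, 12} = {2, 8}
So ⟦writer who swam under 12⟧ = {2, 8}.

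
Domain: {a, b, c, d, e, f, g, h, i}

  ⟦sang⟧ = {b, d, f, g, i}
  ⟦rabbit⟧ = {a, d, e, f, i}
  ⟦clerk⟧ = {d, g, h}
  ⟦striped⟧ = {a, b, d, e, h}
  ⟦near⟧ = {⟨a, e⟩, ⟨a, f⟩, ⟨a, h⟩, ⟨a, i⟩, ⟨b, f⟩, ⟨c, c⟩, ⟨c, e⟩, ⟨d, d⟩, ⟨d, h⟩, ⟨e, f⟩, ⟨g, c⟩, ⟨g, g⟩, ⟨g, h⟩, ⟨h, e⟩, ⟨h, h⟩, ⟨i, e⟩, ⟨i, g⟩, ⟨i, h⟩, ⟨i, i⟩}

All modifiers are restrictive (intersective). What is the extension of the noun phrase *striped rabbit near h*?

{a, d}

⟦near h⟧ = {x : ⟨x, h⟩ ∈ ⟦near⟧} = {a, d, g, h, i}
⟦rabbit⟧ = {a, d, e, f, i}
… ∩ ⟦near h⟧ = {a, d, e, f, i} ∩ {a, d, g, h, i} = {a, d, i}
… ∩ ⟦striped⟧ = {a, d, i} ∩ {a, b, d, e, h} = {a, d}
So ⟦striped rabbit near h⟧ = {a, d}.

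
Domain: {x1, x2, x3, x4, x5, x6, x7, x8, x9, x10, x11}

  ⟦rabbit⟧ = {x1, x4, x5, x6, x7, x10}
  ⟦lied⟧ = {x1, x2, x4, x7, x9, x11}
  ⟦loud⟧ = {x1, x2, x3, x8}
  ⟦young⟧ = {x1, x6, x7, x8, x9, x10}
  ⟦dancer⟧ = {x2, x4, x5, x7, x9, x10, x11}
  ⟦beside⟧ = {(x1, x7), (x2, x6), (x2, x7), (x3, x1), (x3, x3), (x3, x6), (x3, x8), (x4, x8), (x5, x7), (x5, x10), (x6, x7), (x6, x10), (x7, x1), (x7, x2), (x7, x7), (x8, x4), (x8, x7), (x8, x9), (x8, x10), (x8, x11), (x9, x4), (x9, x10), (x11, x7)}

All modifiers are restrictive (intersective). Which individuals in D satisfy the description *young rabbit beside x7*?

{x1, x6, x7}

⟦beside x7⟧ = {x : ⟨x, x7⟩ ∈ ⟦beside⟧} = {x1, x2, x5, x6, x7, x8, x11}
⟦rabbit⟧ = {x1, x4, x5, x6, x7, x10}
… ∩ ⟦beside x7⟧ = {x1, x4, x5, x6, x7, x10} ∩ {x1, x2, x5, x6, x7, x8, x11} = {x1, x5, x6, x7}
… ∩ ⟦young⟧ = {x1, x5, x6, x7} ∩ {x1, x6, x7, x8, x9, x10} = {x1, x6, x7}
So ⟦young rabbit beside x7⟧ = {x1, x6, x7}.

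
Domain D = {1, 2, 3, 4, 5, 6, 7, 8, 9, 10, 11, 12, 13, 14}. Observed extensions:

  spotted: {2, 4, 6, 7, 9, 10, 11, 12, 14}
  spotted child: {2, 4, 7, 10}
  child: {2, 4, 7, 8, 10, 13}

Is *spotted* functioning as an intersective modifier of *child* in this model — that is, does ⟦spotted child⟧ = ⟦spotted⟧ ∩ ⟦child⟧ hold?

yes

⟦spotted⟧ ∩ ⟦child⟧ = {2, 4, 6, 7, 9, 10, 11, 12, 14} ∩ {2, 4, 7, 8, 10, 13} = {2, 4, 7, 10}
Observed ⟦spotted child⟧ = {2, 4, 7, 10}.
These coincide, so the modifier is intersective here.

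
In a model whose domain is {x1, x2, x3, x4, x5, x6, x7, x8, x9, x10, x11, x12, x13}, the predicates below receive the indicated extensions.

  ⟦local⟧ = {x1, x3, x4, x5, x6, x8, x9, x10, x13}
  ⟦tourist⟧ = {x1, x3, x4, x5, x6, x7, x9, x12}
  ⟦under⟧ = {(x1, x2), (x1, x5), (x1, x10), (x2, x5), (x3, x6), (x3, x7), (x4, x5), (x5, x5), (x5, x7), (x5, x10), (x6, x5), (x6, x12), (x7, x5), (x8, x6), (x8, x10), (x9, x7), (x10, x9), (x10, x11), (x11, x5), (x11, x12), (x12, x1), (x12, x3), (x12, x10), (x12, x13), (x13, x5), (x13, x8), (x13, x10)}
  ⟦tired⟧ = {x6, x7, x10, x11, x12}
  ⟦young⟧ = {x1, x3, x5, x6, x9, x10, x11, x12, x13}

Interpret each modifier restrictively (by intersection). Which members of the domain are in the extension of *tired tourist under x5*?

{x6, x7}

⟦under x5⟧ = {x : ⟨x, x5⟩ ∈ ⟦under⟧} = {x1, x2, x4, x5, x6, x7, x11, x13}
⟦tourist⟧ = {x1, x3, x4, x5, x6, x7, x9, x12}
… ∩ ⟦under x5⟧ = {x1, x3, x4, x5, x6, x7, x9, x12} ∩ {x1, x2, x4, x5, x6, x7, x11, x13} = {x1, x4, x5, x6, x7}
… ∩ ⟦tired⟧ = {x1, x4, x5, x6, x7} ∩ {x6, x7, x10, x11, x12} = {x6, x7}
So ⟦tired tourist under x5⟧ = {x6, x7}.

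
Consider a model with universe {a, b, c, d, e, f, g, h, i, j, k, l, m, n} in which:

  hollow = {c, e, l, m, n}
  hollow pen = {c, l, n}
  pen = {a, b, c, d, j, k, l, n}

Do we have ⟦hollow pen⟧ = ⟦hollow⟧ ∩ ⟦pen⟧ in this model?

yes

⟦hollow⟧ ∩ ⟦pen⟧ = {c, e, l, m, n} ∩ {a, b, c, d, j, k, l, n} = {c, l, n}
Observed ⟦hollow pen⟧ = {c, l, n}.
These coincide, so the modifier is intersective here.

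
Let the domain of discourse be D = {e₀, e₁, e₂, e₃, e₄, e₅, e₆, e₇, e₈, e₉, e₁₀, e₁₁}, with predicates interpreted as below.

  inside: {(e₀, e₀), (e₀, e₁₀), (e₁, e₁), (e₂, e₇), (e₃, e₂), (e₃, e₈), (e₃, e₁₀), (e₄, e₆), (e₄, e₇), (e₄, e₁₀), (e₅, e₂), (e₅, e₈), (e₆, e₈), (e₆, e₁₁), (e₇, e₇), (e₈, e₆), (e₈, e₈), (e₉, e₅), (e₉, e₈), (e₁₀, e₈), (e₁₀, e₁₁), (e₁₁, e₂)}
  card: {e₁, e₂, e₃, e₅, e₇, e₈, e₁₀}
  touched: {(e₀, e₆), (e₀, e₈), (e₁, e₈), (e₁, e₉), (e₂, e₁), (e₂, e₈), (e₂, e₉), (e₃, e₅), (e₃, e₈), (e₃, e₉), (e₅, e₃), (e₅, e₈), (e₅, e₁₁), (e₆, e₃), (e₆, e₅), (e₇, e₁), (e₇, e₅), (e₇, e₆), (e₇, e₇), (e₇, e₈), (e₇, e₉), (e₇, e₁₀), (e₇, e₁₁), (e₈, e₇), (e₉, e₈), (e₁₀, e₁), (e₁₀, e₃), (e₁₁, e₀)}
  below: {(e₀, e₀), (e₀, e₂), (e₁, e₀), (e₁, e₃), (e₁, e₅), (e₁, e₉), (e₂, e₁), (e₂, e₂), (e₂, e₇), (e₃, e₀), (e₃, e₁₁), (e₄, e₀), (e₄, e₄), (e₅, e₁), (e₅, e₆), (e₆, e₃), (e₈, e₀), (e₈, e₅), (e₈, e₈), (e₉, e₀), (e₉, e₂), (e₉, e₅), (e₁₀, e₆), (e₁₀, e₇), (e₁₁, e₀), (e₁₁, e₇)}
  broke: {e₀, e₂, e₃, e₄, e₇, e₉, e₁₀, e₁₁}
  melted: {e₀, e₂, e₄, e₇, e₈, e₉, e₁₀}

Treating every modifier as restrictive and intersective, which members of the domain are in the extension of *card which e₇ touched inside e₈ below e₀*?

{e₈}

⟦which e₇ touched⟧ = {x : ⟨e₇, x⟩ ∈ ⟦touched⟧} = {e₁, e₅, e₆, e₇, e₈, e₉, e₁₀, e₁₁}
⟦inside e₈⟧ = {x : ⟨x, e₈⟩ ∈ ⟦inside⟧} = {e₃, e₅, e₆, e₈, e₉, e₁₀}
⟦below e₀⟧ = {x : ⟨x, e₀⟩ ∈ ⟦below⟧} = {e₀, e₁, e₃, e₄, e₈, e₉, e₁₁}
⟦card⟧ = {e₁, e₂, e₃, e₅, e₇, e₈, e₁₀}
… ∩ ⟦which e₇ touched⟧ = {e₁, e₂, e₃, e₅, e₇, e₈, e₁₀} ∩ {e₁, e₅, e₆, e₇, e₈, e₉, e₁₀, e₁₁} = {e₁, e₅, e₇, e₈, e₁₀}
… ∩ ⟦inside e₈⟧ = {e₁, e₅, e₇, e₈, e₁₀} ∩ {e₃, e₅, e₆, e₈, e₉, e₁₀} = {e₅, e₈, e₁₀}
… ∩ ⟦below e₀⟧ = {e₅, e₈, e₁₀} ∩ {e₀, e₁, e₃, e₄, e₈, e₉, e₁₁} = {e₈}
So ⟦card which e₇ touched inside e₈ below e₀⟧ = {e₈}.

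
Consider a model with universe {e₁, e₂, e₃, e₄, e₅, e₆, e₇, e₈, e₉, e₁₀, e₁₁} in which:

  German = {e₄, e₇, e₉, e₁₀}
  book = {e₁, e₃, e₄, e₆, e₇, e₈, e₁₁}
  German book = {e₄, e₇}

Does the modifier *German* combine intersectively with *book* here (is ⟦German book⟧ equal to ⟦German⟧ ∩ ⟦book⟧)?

⟦German⟧ ∩ ⟦book⟧ = {e₄, e₇, e₉, e₁₀} ∩ {e₁, e₃, e₄, e₆, e₇, e₈, e₁₁} = {e₄, e₇}
Observed ⟦German book⟧ = {e₄, e₇}.
These coincide, so the modifier is intersective here.

yes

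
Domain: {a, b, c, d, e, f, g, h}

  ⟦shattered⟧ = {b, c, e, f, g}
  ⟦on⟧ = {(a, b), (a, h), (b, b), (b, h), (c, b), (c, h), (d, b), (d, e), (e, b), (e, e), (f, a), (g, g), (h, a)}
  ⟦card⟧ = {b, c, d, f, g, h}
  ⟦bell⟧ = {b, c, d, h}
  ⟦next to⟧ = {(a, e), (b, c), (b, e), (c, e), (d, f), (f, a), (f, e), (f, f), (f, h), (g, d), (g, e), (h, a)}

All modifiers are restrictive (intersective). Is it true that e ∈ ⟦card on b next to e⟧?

⟦on b⟧ = {x : ⟨x, b⟩ ∈ ⟦on⟧} = {a, b, c, d, e}
⟦next to e⟧ = {x : ⟨x, e⟩ ∈ ⟦next to⟧} = {a, b, c, f, g}
⟦card⟧ = {b, c, d, f, g, h}
… ∩ ⟦on b⟧ = {b, c, d, f, g, h} ∩ {a, b, c, d, e} = {b, c, d}
… ∩ ⟦next to e⟧ = {b, c, d} ∩ {a, b, c, f, g} = {b, c}
⟦card on b next to e⟧ = {b, c}; e ∉ this set.

no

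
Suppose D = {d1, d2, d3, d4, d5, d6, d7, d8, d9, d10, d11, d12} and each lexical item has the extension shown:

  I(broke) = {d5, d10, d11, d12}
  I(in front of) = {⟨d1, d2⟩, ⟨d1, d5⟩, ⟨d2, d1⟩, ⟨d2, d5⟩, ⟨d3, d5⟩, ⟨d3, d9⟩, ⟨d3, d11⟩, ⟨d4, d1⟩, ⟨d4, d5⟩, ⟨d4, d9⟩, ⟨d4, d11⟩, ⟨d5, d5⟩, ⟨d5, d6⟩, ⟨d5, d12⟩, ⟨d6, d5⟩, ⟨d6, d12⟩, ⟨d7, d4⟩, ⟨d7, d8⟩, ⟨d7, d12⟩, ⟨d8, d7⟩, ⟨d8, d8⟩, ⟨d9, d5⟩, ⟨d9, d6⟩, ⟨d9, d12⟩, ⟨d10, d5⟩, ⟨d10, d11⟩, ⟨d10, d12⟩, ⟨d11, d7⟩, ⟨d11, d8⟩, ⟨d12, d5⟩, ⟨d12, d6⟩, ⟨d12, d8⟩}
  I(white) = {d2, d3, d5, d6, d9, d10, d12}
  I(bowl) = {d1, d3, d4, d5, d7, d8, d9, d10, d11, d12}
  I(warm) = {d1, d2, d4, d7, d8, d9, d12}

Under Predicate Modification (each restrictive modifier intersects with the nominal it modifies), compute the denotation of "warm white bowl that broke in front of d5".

⟦that broke⟧ = ⟦broke⟧ = {d5, d10, d11, d12}
⟦in front of d5⟧ = {x : ⟨x, d5⟩ ∈ ⟦in front of⟧} = {d1, d2, d3, d4, d5, d6, d9, d10, d12}
⟦bowl⟧ = {d1, d3, d4, d5, d7, d8, d9, d10, d11, d12}
… ∩ ⟦that broke⟧ = {d1, d3, d4, d5, d7, d8, d9, d10, d11, d12} ∩ {d5, d10, d11, d12} = {d5, d10, d11, d12}
… ∩ ⟦in front of d5⟧ = {d5, d10, d11, d12} ∩ {d1, d2, d3, d4, d5, d6, d9, d10, d12} = {d5, d10, d12}
… ∩ ⟦warm⟧ = {d5, d10, d12} ∩ {d1, d2, d4, d7, d8, d9, d12} = {d12}
… ∩ ⟦white⟧ = {d12} ∩ {d2, d3, d5, d6, d9, d10, d12} = {d12}
So ⟦warm white bowl that broke in front of d5⟧ = {d12}.

{d12}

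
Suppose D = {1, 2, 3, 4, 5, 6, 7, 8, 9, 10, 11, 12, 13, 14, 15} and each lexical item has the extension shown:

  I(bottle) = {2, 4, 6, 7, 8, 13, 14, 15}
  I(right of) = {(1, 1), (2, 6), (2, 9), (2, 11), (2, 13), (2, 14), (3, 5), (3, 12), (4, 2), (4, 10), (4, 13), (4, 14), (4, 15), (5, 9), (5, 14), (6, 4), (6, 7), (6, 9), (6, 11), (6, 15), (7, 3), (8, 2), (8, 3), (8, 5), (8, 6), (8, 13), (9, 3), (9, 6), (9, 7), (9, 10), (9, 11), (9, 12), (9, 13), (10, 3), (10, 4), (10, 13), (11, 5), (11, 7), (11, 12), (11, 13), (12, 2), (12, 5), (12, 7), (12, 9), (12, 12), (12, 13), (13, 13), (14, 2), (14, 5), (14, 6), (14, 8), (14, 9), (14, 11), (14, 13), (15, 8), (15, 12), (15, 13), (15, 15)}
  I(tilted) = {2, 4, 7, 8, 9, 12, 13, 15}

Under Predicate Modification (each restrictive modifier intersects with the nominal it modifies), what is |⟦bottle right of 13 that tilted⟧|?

5

⟦right of 13⟧ = {x : ⟨x, 13⟩ ∈ ⟦right of⟧} = {2, 4, 8, 9, 10, 11, 12, 13, 14, 15}
⟦that tilted⟧ = ⟦tilted⟧ = {2, 4, 7, 8, 9, 12, 13, 15}
⟦bottle⟧ = {2, 4, 6, 7, 8, 13, 14, 15}
… ∩ ⟦right of 13⟧ = {2, 4, 6, 7, 8, 13, 14, 15} ∩ {2, 4, 8, 9, 10, 11, 12, 13, 14, 15} = {2, 4, 8, 13, 14, 15}
… ∩ ⟦that tilted⟧ = {2, 4, 8, 13, 14, 15} ∩ {2, 4, 7, 8, 9, 12, 13, 15} = {2, 4, 8, 13, 15}
⟦bottle right of 13 that tilted⟧ = {2, 4, 8, 13, 15}, so the cardinality is 5.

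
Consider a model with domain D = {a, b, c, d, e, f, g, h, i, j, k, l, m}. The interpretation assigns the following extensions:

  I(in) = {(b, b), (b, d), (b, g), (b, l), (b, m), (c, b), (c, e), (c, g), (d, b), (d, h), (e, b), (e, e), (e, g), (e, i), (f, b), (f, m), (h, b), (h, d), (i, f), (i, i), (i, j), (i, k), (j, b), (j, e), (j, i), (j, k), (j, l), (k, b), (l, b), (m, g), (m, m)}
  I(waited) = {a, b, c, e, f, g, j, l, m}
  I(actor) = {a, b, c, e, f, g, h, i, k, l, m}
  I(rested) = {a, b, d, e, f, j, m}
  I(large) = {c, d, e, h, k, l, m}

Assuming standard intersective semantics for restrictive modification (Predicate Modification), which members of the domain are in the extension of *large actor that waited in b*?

⟦that waited⟧ = ⟦waited⟧ = {a, b, c, e, f, g, j, l, m}
⟦in b⟧ = {x : ⟨x, b⟩ ∈ ⟦in⟧} = {b, c, d, e, f, h, j, k, l}
⟦actor⟧ = {a, b, c, e, f, g, h, i, k, l, m}
… ∩ ⟦that waited⟧ = {a, b, c, e, f, g, h, i, k, l, m} ∩ {a, b, c, e, f, g, j, l, m} = {a, b, c, e, f, g, l, m}
… ∩ ⟦in b⟧ = {a, b, c, e, f, g, l, m} ∩ {b, c, d, e, f, h, j, k, l} = {b, c, e, f, l}
… ∩ ⟦large⟧ = {b, c, e, f, l} ∩ {c, d, e, h, k, l, m} = {c, e, l}
So ⟦large actor that waited in b⟧ = {c, e, l}.

{c, e, l}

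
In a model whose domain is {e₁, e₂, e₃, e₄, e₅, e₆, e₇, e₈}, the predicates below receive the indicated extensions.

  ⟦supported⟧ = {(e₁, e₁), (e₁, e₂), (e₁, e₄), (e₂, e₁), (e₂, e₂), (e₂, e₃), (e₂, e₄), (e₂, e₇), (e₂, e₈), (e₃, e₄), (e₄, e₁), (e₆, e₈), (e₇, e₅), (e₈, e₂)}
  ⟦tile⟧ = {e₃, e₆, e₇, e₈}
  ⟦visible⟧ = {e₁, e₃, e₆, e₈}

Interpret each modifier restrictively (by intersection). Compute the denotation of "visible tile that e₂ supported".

⟦that e₂ supported⟧ = {x : ⟨e₂, x⟩ ∈ ⟦supported⟧} = {e₁, e₂, e₃, e₄, e₇, e₈}
⟦tile⟧ = {e₃, e₆, e₇, e₈}
… ∩ ⟦that e₂ supported⟧ = {e₃, e₆, e₇, e₈} ∩ {e₁, e₂, e₃, e₄, e₇, e₈} = {e₃, e₇, e₈}
… ∩ ⟦visible⟧ = {e₃, e₇, e₈} ∩ {e₁, e₃, e₆, e₈} = {e₃, e₈}
So ⟦visible tile that e₂ supported⟧ = {e₃, e₈}.

{e₃, e₈}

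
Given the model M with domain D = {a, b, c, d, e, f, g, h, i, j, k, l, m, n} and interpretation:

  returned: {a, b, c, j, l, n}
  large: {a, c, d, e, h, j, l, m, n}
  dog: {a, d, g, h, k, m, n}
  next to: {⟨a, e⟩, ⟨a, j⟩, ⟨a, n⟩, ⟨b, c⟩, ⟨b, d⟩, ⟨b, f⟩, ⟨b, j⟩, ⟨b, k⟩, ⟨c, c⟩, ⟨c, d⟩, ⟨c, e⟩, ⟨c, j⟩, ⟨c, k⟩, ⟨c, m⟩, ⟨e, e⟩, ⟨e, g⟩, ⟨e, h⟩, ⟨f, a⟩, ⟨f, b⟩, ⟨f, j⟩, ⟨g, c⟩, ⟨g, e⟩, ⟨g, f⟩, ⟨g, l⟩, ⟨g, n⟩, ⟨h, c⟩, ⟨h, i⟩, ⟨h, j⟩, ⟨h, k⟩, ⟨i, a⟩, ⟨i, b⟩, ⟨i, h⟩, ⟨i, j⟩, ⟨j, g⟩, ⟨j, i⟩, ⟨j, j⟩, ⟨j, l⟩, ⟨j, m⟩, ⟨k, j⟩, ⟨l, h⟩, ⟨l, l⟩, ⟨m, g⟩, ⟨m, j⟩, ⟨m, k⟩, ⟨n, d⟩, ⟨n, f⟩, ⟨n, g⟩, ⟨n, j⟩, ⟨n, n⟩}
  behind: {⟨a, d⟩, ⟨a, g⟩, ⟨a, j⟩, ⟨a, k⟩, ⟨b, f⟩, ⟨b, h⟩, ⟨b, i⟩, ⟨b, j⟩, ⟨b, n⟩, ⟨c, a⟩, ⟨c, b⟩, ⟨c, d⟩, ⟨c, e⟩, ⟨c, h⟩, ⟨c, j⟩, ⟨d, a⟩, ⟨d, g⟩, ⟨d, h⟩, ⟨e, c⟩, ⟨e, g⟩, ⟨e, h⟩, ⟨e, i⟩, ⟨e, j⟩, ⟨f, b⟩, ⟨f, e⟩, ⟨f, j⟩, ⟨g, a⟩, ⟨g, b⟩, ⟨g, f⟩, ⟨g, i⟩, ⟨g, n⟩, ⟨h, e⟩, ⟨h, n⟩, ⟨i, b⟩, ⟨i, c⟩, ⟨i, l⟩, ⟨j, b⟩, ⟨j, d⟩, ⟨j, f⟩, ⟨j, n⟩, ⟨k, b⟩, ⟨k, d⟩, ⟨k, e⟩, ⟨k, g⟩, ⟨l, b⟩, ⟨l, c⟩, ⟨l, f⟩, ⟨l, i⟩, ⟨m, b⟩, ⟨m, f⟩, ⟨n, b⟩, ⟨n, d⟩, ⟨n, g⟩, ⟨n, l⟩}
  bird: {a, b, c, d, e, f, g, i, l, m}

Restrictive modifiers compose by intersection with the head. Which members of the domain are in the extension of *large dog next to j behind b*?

{m, n}

⟦next to j⟧ = {x : ⟨x, j⟩ ∈ ⟦next to⟧} = {a, b, c, f, h, i, j, k, m, n}
⟦behind b⟧ = {x : ⟨x, b⟩ ∈ ⟦behind⟧} = {c, f, g, i, j, k, l, m, n}
⟦dog⟧ = {a, d, g, h, k, m, n}
… ∩ ⟦next to j⟧ = {a, d, g, h, k, m, n} ∩ {a, b, c, f, h, i, j, k, m, n} = {a, h, k, m, n}
… ∩ ⟦behind b⟧ = {a, h, k, m, n} ∩ {c, f, g, i, j, k, l, m, n} = {k, m, n}
… ∩ ⟦large⟧ = {k, m, n} ∩ {a, c, d, e, h, j, l, m, n} = {m, n}
So ⟦large dog next to j behind b⟧ = {m, n}.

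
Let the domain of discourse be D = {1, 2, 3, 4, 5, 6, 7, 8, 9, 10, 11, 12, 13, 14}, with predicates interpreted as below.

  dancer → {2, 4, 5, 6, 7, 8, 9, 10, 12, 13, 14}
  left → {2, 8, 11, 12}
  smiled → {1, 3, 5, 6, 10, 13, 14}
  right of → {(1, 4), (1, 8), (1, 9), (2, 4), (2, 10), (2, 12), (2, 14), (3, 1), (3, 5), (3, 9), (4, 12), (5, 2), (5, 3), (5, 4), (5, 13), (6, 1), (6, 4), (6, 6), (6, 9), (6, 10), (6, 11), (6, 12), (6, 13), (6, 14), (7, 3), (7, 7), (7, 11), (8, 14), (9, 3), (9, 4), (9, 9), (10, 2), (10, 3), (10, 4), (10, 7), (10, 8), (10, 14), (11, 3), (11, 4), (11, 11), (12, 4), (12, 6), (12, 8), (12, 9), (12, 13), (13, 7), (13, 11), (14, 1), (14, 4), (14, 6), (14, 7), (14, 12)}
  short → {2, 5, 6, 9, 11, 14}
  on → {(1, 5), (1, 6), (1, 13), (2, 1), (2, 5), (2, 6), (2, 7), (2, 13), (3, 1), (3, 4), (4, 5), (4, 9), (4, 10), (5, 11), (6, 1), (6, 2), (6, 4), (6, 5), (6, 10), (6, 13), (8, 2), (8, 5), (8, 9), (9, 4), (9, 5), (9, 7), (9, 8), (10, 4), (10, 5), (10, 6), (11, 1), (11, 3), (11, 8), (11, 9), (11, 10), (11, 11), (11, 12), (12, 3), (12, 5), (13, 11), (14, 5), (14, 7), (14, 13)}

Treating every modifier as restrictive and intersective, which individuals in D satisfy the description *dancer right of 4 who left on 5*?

{2, 12}

⟦right of 4⟧ = {x : ⟨x, 4⟩ ∈ ⟦right of⟧} = {1, 2, 5, 6, 9, 10, 11, 12, 14}
⟦who left⟧ = ⟦left⟧ = {2, 8, 11, 12}
⟦on 5⟧ = {x : ⟨x, 5⟩ ∈ ⟦on⟧} = {1, 2, 4, 6, 8, 9, 10, 12, 14}
⟦dancer⟧ = {2, 4, 5, 6, 7, 8, 9, 10, 12, 13, 14}
… ∩ ⟦right of 4⟧ = {2, 4, 5, 6, 7, 8, 9, 10, 12, 13, 14} ∩ {1, 2, 5, 6, 9, 10, 11, 12, 14} = {2, 5, 6, 9, 10, 12, 14}
… ∩ ⟦who left⟧ = {2, 5, 6, 9, 10, 12, 14} ∩ {2, 8, 11, 12} = {2, 12}
… ∩ ⟦on 5⟧ = {2, 12} ∩ {1, 2, 4, 6, 8, 9, 10, 12, 14} = {2, 12}
So ⟦dancer right of 4 who left on 5⟧ = {2, 12}.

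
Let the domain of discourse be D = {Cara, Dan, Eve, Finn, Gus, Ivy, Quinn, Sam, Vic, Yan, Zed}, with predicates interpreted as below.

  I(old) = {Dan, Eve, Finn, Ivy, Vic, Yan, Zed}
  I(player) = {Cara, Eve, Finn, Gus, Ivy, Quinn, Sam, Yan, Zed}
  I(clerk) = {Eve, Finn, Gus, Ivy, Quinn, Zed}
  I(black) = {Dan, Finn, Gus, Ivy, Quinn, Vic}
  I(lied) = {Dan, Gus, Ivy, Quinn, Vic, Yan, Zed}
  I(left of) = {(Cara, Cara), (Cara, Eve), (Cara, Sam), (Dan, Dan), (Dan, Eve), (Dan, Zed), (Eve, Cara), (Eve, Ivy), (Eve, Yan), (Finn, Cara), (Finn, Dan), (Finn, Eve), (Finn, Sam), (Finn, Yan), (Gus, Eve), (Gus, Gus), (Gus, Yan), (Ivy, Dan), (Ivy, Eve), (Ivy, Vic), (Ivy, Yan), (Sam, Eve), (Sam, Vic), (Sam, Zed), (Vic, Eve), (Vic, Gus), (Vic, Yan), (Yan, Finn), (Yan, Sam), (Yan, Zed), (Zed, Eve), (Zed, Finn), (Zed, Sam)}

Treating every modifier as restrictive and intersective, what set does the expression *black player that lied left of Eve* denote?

{Gus, Ivy}

⟦that lied⟧ = ⟦lied⟧ = {Dan, Gus, Ivy, Quinn, Vic, Yan, Zed}
⟦left of Eve⟧ = {x : ⟨x, Eve⟩ ∈ ⟦left of⟧} = {Cara, Dan, Finn, Gus, Ivy, Sam, Vic, Zed}
⟦player⟧ = {Cara, Eve, Finn, Gus, Ivy, Quinn, Sam, Yan, Zed}
… ∩ ⟦that lied⟧ = {Cara, Eve, Finn, Gus, Ivy, Quinn, Sam, Yan, Zed} ∩ {Dan, Gus, Ivy, Quinn, Vic, Yan, Zed} = {Gus, Ivy, Quinn, Yan, Zed}
… ∩ ⟦left of Eve⟧ = {Gus, Ivy, Quinn, Yan, Zed} ∩ {Cara, Dan, Finn, Gus, Ivy, Sam, Vic, Zed} = {Gus, Ivy, Zed}
… ∩ ⟦black⟧ = {Gus, Ivy, Zed} ∩ {Dan, Finn, Gus, Ivy, Quinn, Vic} = {Gus, Ivy}
So ⟦black player that lied left of Eve⟧ = {Gus, Ivy}.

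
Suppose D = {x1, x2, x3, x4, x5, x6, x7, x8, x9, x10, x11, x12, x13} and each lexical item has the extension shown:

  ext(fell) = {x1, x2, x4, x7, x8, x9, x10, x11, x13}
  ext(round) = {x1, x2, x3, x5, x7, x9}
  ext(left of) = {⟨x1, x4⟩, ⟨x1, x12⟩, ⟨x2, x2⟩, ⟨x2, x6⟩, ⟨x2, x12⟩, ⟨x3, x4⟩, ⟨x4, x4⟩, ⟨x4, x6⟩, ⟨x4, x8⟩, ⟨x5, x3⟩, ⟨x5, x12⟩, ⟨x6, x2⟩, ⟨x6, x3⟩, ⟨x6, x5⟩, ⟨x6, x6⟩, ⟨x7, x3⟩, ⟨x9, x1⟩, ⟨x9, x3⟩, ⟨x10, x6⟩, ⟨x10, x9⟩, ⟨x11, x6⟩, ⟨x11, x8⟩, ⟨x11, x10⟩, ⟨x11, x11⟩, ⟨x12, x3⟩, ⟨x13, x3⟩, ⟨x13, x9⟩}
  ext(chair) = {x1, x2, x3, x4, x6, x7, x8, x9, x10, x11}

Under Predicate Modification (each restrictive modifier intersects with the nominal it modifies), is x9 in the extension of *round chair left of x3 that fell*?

⟦left of x3⟧ = {x : ⟨x, x3⟩ ∈ ⟦left of⟧} = {x5, x6, x7, x9, x12, x13}
⟦that fell⟧ = ⟦fell⟧ = {x1, x2, x4, x7, x8, x9, x10, x11, x13}
⟦chair⟧ = {x1, x2, x3, x4, x6, x7, x8, x9, x10, x11}
… ∩ ⟦left of x3⟧ = {x1, x2, x3, x4, x6, x7, x8, x9, x10, x11} ∩ {x5, x6, x7, x9, x12, x13} = {x6, x7, x9}
… ∩ ⟦that fell⟧ = {x6, x7, x9} ∩ {x1, x2, x4, x7, x8, x9, x10, x11, x13} = {x7, x9}
… ∩ ⟦round⟧ = {x7, x9} ∩ {x1, x2, x3, x5, x7, x9} = {x7, x9}
⟦round chair left of x3 that fell⟧ = {x7, x9}; x9 ∈ this set.

yes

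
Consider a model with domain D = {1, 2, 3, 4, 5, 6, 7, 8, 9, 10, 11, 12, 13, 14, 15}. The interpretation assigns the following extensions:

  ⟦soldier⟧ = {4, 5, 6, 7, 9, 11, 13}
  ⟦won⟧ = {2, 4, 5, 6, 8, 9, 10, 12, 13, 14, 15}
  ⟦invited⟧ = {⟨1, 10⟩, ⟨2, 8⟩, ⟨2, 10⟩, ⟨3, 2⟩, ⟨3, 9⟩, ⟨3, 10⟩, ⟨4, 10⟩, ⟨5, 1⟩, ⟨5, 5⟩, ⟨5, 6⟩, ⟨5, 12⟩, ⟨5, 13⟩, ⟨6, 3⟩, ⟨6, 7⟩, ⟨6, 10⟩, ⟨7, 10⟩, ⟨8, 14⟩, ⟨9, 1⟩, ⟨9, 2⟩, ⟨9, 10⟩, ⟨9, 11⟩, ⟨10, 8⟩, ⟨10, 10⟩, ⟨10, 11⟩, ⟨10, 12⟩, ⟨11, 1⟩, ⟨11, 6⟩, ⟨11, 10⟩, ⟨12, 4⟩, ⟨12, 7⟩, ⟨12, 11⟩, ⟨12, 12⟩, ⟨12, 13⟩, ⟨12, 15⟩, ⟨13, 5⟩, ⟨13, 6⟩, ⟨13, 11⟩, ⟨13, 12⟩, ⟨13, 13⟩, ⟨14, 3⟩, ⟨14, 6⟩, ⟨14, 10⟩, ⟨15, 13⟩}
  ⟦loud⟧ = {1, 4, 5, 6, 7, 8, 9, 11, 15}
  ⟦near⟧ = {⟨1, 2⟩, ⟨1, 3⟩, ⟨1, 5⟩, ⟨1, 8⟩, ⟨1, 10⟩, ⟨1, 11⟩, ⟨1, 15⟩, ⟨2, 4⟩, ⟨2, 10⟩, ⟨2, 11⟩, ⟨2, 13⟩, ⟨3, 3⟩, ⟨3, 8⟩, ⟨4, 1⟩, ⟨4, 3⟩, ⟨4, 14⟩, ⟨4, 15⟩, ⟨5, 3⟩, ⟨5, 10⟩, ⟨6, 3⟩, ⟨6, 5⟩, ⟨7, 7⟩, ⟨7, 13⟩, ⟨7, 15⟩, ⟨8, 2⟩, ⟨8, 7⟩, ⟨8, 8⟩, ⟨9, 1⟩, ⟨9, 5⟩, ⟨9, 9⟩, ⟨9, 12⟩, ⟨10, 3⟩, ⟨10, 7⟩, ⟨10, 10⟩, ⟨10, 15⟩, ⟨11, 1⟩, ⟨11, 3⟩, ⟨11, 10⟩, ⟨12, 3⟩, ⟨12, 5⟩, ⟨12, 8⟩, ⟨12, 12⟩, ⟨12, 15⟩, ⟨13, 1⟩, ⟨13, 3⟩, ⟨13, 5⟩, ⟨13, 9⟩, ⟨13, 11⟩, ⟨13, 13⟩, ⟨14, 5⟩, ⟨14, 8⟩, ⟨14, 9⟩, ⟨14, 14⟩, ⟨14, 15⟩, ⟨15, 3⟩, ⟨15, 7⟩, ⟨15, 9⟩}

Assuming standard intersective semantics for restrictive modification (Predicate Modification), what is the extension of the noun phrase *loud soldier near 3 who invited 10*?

⟦near 3⟧ = {x : ⟨x, 3⟩ ∈ ⟦near⟧} = {1, 3, 4, 5, 6, 10, 11, 12, 13, 15}
⟦who invited 10⟧ = {x : ⟨x, 10⟩ ∈ ⟦invited⟧} = {1, 2, 3, 4, 6, 7, 9, 10, 11, 14}
⟦soldier⟧ = {4, 5, 6, 7, 9, 11, 13}
… ∩ ⟦near 3⟧ = {4, 5, 6, 7, 9, 11, 13} ∩ {1, 3, 4, 5, 6, 10, 11, 12, 13, 15} = {4, 5, 6, 11, 13}
… ∩ ⟦who invited 10⟧ = {4, 5, 6, 11, 13} ∩ {1, 2, 3, 4, 6, 7, 9, 10, 11, 14} = {4, 6, 11}
… ∩ ⟦loud⟧ = {4, 6, 11} ∩ {1, 4, 5, 6, 7, 8, 9, 11, 15} = {4, 6, 11}
So ⟦loud soldier near 3 who invited 10⟧ = {4, 6, 11}.

{4, 6, 11}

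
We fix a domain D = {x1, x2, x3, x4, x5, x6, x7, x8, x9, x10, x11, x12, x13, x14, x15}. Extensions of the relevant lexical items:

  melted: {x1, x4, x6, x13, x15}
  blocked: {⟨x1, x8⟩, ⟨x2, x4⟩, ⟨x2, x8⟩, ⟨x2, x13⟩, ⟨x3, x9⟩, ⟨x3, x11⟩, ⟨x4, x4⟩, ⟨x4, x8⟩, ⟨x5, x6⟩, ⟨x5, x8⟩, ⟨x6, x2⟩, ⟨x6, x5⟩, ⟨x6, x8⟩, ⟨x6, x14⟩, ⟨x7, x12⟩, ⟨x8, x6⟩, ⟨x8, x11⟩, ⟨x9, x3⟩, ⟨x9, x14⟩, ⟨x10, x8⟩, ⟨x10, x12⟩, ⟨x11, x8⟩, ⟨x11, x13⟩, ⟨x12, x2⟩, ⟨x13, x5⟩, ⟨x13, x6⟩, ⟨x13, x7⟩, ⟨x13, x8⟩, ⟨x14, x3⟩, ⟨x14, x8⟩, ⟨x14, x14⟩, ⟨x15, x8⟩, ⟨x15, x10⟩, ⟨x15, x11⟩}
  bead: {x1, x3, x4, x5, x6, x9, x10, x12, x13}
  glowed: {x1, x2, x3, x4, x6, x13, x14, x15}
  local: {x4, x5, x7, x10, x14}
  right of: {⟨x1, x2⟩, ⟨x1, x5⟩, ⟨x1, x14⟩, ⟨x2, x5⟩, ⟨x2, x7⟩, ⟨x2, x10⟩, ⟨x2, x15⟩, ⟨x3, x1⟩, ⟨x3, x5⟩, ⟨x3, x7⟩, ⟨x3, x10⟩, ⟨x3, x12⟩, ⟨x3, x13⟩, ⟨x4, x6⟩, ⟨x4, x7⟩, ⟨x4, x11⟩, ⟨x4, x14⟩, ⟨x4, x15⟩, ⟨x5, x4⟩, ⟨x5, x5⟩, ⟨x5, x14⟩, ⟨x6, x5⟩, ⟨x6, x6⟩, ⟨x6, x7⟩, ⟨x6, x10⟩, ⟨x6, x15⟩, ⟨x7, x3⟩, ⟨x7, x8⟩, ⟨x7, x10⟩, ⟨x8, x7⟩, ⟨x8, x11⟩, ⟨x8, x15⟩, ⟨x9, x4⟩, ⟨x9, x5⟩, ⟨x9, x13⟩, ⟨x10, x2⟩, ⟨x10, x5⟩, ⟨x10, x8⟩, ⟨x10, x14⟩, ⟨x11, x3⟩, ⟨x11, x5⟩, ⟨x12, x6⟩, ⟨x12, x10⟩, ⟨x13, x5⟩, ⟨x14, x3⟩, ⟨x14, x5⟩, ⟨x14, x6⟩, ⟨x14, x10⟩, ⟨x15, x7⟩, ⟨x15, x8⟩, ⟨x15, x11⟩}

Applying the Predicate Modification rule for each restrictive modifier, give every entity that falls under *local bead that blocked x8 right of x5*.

⟦that blocked x8⟧ = {x : ⟨x, x8⟩ ∈ ⟦blocked⟧} = {x1, x2, x4, x5, x6, x10, x11, x13, x14, x15}
⟦right of x5⟧ = {x : ⟨x, x5⟩ ∈ ⟦right of⟧} = {x1, x2, x3, x5, x6, x9, x10, x11, x13, x14}
⟦bead⟧ = {x1, x3, x4, x5, x6, x9, x10, x12, x13}
… ∩ ⟦that blocked x8⟧ = {x1, x3, x4, x5, x6, x9, x10, x12, x13} ∩ {x1, x2, x4, x5, x6, x10, x11, x13, x14, x15} = {x1, x4, x5, x6, x10, x13}
… ∩ ⟦right of x5⟧ = {x1, x4, x5, x6, x10, x13} ∩ {x1, x2, x3, x5, x6, x9, x10, x11, x13, x14} = {x1, x5, x6, x10, x13}
… ∩ ⟦local⟧ = {x1, x5, x6, x10, x13} ∩ {x4, x5, x7, x10, x14} = {x5, x10}
So ⟦local bead that blocked x8 right of x5⟧ = {x5, x10}.

{x5, x10}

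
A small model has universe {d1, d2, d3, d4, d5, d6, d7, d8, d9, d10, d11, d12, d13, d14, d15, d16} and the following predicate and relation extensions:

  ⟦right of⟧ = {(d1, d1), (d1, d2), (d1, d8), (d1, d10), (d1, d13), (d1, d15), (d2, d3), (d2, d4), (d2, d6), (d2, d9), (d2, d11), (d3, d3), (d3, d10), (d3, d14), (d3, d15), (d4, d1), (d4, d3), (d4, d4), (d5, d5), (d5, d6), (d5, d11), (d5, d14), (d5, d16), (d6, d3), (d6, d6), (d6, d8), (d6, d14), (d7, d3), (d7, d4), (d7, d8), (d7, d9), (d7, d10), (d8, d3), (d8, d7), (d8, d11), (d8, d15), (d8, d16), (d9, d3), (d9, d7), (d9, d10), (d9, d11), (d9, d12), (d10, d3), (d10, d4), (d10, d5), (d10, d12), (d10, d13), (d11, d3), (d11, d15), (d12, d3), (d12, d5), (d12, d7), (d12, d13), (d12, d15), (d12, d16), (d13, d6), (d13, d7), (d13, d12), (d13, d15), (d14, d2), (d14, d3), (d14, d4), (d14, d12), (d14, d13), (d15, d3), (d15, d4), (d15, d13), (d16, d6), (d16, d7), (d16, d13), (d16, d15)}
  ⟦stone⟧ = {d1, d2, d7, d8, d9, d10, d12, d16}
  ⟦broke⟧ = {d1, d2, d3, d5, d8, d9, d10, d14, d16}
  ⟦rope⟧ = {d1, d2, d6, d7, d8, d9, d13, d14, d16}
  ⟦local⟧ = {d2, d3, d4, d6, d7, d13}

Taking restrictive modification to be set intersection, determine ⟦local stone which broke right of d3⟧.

{d2}

⟦which broke⟧ = ⟦broke⟧ = {d1, d2, d3, d5, d8, d9, d10, d14, d16}
⟦right of d3⟧ = {x : ⟨x, d3⟩ ∈ ⟦right of⟧} = {d2, d3, d4, d6, d7, d8, d9, d10, d11, d12, d14, d15}
⟦stone⟧ = {d1, d2, d7, d8, d9, d10, d12, d16}
… ∩ ⟦which broke⟧ = {d1, d2, d7, d8, d9, d10, d12, d16} ∩ {d1, d2, d3, d5, d8, d9, d10, d14, d16} = {d1, d2, d8, d9, d10, d16}
… ∩ ⟦right of d3⟧ = {d1, d2, d8, d9, d10, d16} ∩ {d2, d3, d4, d6, d7, d8, d9, d10, d11, d12, d14, d15} = {d2, d8, d9, d10}
… ∩ ⟦local⟧ = {d2, d8, d9, d10} ∩ {d2, d3, d4, d6, d7, d13} = {d2}
So ⟦local stone which broke right of d3⟧ = {d2}.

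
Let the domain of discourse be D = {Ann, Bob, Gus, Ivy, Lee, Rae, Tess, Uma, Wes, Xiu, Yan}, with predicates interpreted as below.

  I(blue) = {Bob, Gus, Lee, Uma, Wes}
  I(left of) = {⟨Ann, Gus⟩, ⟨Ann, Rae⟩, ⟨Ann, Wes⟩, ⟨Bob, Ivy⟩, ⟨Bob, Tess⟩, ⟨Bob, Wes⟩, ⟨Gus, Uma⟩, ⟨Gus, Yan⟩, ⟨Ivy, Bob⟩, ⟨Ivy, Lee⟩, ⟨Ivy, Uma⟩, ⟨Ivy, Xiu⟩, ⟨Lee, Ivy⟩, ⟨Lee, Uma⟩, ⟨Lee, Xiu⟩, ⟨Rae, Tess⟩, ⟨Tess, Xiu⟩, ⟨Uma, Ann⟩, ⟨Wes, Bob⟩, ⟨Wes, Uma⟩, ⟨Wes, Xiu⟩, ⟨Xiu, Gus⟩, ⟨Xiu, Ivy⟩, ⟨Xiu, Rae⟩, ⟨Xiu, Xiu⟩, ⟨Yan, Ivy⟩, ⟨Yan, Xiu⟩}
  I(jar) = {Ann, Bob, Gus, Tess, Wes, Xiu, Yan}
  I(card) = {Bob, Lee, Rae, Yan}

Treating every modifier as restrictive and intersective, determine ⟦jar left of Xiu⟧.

{Tess, Wes, Xiu, Yan}

⟦left of Xiu⟧ = {x : ⟨x, Xiu⟩ ∈ ⟦left of⟧} = {Ivy, Lee, Tess, Wes, Xiu, Yan}
⟦jar⟧ = {Ann, Bob, Gus, Tess, Wes, Xiu, Yan}
… ∩ ⟦left of Xiu⟧ = {Ann, Bob, Gus, Tess, Wes, Xiu, Yan} ∩ {Ivy, Lee, Tess, Wes, Xiu, Yan} = {Tess, Wes, Xiu, Yan}
So ⟦jar left of Xiu⟧ = {Tess, Wes, Xiu, Yan}.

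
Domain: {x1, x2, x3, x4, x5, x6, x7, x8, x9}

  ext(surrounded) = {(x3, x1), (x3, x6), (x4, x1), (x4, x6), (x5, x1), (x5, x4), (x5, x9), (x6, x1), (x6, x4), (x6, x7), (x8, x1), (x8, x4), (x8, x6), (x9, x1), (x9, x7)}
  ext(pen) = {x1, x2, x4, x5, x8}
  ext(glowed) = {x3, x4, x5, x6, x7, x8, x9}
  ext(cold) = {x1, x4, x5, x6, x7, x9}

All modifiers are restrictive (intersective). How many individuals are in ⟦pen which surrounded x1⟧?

⟦which surrounded x1⟧ = {x : ⟨x, x1⟩ ∈ ⟦surrounded⟧} = {x3, x4, x5, x6, x8, x9}
⟦pen⟧ = {x1, x2, x4, x5, x8}
… ∩ ⟦which surrounded x1⟧ = {x1, x2, x4, x5, x8} ∩ {x3, x4, x5, x6, x8, x9} = {x4, x5, x8}
⟦pen which surrounded x1⟧ = {x4, x5, x8}, so the cardinality is 3.

3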